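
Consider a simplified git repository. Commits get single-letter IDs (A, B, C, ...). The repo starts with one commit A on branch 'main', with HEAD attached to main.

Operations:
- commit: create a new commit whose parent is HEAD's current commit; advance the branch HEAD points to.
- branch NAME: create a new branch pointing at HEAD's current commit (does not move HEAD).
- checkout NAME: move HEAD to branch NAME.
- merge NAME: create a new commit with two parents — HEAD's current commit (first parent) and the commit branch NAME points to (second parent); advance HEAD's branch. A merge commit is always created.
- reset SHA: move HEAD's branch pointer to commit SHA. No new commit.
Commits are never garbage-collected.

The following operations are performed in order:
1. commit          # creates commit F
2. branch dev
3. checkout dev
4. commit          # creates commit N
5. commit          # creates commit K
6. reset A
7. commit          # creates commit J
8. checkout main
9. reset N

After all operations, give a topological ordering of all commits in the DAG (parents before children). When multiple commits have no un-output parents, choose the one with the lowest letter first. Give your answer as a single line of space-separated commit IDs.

After op 1 (commit): HEAD=main@F [main=F]
After op 2 (branch): HEAD=main@F [dev=F main=F]
After op 3 (checkout): HEAD=dev@F [dev=F main=F]
After op 4 (commit): HEAD=dev@N [dev=N main=F]
After op 5 (commit): HEAD=dev@K [dev=K main=F]
After op 6 (reset): HEAD=dev@A [dev=A main=F]
After op 7 (commit): HEAD=dev@J [dev=J main=F]
After op 8 (checkout): HEAD=main@F [dev=J main=F]
After op 9 (reset): HEAD=main@N [dev=J main=N]
commit A: parents=[]
commit F: parents=['A']
commit J: parents=['A']
commit K: parents=['N']
commit N: parents=['F']

Answer: A F J N K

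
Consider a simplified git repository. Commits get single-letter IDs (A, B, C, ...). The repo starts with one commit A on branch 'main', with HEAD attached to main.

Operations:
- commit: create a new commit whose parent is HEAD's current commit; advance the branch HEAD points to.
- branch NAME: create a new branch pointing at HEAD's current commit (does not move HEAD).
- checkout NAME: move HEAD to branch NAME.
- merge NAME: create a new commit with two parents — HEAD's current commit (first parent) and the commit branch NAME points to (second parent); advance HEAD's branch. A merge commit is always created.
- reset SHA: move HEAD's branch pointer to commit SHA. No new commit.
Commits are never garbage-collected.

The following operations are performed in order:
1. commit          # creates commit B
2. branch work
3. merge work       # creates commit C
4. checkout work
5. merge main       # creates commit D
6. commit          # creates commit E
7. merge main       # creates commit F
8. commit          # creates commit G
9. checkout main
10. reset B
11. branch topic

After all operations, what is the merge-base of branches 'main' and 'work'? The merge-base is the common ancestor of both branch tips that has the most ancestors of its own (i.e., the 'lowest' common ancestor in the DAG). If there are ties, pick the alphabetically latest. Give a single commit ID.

After op 1 (commit): HEAD=main@B [main=B]
After op 2 (branch): HEAD=main@B [main=B work=B]
After op 3 (merge): HEAD=main@C [main=C work=B]
After op 4 (checkout): HEAD=work@B [main=C work=B]
After op 5 (merge): HEAD=work@D [main=C work=D]
After op 6 (commit): HEAD=work@E [main=C work=E]
After op 7 (merge): HEAD=work@F [main=C work=F]
After op 8 (commit): HEAD=work@G [main=C work=G]
After op 9 (checkout): HEAD=main@C [main=C work=G]
After op 10 (reset): HEAD=main@B [main=B work=G]
After op 11 (branch): HEAD=main@B [main=B topic=B work=G]
ancestors(main=B): ['A', 'B']
ancestors(work=G): ['A', 'B', 'C', 'D', 'E', 'F', 'G']
common: ['A', 'B']

Answer: B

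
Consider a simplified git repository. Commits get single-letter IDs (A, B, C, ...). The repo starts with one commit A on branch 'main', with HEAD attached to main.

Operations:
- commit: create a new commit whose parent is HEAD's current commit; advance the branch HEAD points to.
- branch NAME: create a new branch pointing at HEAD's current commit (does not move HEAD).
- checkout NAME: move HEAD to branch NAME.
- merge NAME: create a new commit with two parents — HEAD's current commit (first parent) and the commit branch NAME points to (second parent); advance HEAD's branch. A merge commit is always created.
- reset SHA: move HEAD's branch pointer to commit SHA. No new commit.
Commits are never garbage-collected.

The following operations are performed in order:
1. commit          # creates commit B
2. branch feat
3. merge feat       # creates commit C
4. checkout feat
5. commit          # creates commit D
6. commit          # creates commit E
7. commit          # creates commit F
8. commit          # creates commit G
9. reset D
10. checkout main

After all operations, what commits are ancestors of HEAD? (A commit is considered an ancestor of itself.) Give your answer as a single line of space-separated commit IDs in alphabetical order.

Answer: A B C

Derivation:
After op 1 (commit): HEAD=main@B [main=B]
After op 2 (branch): HEAD=main@B [feat=B main=B]
After op 3 (merge): HEAD=main@C [feat=B main=C]
After op 4 (checkout): HEAD=feat@B [feat=B main=C]
After op 5 (commit): HEAD=feat@D [feat=D main=C]
After op 6 (commit): HEAD=feat@E [feat=E main=C]
After op 7 (commit): HEAD=feat@F [feat=F main=C]
After op 8 (commit): HEAD=feat@G [feat=G main=C]
After op 9 (reset): HEAD=feat@D [feat=D main=C]
After op 10 (checkout): HEAD=main@C [feat=D main=C]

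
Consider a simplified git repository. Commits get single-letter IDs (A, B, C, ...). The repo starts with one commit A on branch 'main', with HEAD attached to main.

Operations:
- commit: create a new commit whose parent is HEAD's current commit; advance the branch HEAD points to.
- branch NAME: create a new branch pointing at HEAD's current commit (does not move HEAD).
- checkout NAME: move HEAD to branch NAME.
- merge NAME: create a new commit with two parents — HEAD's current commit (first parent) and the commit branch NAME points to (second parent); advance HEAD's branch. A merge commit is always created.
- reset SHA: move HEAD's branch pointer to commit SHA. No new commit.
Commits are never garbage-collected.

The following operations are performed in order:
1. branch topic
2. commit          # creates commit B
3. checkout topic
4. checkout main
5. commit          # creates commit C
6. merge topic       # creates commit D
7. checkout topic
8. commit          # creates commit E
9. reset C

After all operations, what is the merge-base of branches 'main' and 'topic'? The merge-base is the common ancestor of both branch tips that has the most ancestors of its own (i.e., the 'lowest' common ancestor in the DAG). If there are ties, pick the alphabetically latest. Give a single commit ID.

Answer: C

Derivation:
After op 1 (branch): HEAD=main@A [main=A topic=A]
After op 2 (commit): HEAD=main@B [main=B topic=A]
After op 3 (checkout): HEAD=topic@A [main=B topic=A]
After op 4 (checkout): HEAD=main@B [main=B topic=A]
After op 5 (commit): HEAD=main@C [main=C topic=A]
After op 6 (merge): HEAD=main@D [main=D topic=A]
After op 7 (checkout): HEAD=topic@A [main=D topic=A]
After op 8 (commit): HEAD=topic@E [main=D topic=E]
After op 9 (reset): HEAD=topic@C [main=D topic=C]
ancestors(main=D): ['A', 'B', 'C', 'D']
ancestors(topic=C): ['A', 'B', 'C']
common: ['A', 'B', 'C']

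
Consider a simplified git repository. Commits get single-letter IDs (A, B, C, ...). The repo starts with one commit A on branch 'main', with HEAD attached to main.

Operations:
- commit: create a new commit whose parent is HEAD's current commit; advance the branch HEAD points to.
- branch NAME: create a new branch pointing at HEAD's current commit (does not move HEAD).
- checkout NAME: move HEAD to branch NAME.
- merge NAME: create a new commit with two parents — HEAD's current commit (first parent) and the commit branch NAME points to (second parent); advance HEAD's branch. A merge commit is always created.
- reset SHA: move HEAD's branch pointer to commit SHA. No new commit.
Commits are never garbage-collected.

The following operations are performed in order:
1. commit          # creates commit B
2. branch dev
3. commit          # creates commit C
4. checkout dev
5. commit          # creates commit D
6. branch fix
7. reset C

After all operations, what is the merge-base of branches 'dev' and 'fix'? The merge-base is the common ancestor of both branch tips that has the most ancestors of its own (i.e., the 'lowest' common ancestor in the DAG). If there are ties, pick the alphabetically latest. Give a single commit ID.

After op 1 (commit): HEAD=main@B [main=B]
After op 2 (branch): HEAD=main@B [dev=B main=B]
After op 3 (commit): HEAD=main@C [dev=B main=C]
After op 4 (checkout): HEAD=dev@B [dev=B main=C]
After op 5 (commit): HEAD=dev@D [dev=D main=C]
After op 6 (branch): HEAD=dev@D [dev=D fix=D main=C]
After op 7 (reset): HEAD=dev@C [dev=C fix=D main=C]
ancestors(dev=C): ['A', 'B', 'C']
ancestors(fix=D): ['A', 'B', 'D']
common: ['A', 'B']

Answer: B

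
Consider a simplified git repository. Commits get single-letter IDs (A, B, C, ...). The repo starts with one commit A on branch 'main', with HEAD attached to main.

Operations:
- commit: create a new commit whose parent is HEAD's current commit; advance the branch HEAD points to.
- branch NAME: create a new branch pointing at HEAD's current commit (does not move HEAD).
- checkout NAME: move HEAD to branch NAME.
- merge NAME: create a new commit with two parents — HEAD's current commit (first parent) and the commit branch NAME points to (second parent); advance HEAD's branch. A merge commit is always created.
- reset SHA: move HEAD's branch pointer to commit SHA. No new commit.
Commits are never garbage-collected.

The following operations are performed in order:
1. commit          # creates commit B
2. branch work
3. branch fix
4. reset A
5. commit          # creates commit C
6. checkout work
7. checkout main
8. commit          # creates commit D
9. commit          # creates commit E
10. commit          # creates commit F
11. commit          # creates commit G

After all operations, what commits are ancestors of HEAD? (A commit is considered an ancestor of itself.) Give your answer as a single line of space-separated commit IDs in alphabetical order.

After op 1 (commit): HEAD=main@B [main=B]
After op 2 (branch): HEAD=main@B [main=B work=B]
After op 3 (branch): HEAD=main@B [fix=B main=B work=B]
After op 4 (reset): HEAD=main@A [fix=B main=A work=B]
After op 5 (commit): HEAD=main@C [fix=B main=C work=B]
After op 6 (checkout): HEAD=work@B [fix=B main=C work=B]
After op 7 (checkout): HEAD=main@C [fix=B main=C work=B]
After op 8 (commit): HEAD=main@D [fix=B main=D work=B]
After op 9 (commit): HEAD=main@E [fix=B main=E work=B]
After op 10 (commit): HEAD=main@F [fix=B main=F work=B]
After op 11 (commit): HEAD=main@G [fix=B main=G work=B]

Answer: A C D E F G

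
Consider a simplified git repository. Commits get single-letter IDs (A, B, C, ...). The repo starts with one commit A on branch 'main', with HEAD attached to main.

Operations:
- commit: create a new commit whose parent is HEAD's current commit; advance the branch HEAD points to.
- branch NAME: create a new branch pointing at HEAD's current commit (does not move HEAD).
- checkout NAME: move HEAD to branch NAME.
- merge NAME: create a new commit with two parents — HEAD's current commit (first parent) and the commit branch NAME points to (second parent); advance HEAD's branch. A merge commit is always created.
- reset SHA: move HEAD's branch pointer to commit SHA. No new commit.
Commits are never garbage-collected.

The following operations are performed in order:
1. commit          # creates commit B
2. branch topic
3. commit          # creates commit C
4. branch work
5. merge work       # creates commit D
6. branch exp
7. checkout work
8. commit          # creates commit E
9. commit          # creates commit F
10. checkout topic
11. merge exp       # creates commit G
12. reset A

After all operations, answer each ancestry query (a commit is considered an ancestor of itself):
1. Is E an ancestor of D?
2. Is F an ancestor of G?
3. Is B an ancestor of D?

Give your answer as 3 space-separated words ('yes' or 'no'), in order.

After op 1 (commit): HEAD=main@B [main=B]
After op 2 (branch): HEAD=main@B [main=B topic=B]
After op 3 (commit): HEAD=main@C [main=C topic=B]
After op 4 (branch): HEAD=main@C [main=C topic=B work=C]
After op 5 (merge): HEAD=main@D [main=D topic=B work=C]
After op 6 (branch): HEAD=main@D [exp=D main=D topic=B work=C]
After op 7 (checkout): HEAD=work@C [exp=D main=D topic=B work=C]
After op 8 (commit): HEAD=work@E [exp=D main=D topic=B work=E]
After op 9 (commit): HEAD=work@F [exp=D main=D topic=B work=F]
After op 10 (checkout): HEAD=topic@B [exp=D main=D topic=B work=F]
After op 11 (merge): HEAD=topic@G [exp=D main=D topic=G work=F]
After op 12 (reset): HEAD=topic@A [exp=D main=D topic=A work=F]
ancestors(D) = {A,B,C,D}; E in? no
ancestors(G) = {A,B,C,D,G}; F in? no
ancestors(D) = {A,B,C,D}; B in? yes

Answer: no no yes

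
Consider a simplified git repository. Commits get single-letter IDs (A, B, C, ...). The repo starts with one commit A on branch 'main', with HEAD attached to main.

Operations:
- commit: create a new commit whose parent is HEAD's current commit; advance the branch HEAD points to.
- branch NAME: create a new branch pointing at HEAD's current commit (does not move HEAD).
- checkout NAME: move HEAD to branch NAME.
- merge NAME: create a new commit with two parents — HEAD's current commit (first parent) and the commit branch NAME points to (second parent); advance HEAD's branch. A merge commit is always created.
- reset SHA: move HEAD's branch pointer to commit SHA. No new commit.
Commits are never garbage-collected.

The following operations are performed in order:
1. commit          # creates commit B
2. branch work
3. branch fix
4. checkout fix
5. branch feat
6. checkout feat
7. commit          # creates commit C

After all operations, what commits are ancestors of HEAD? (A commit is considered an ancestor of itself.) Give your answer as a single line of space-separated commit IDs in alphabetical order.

After op 1 (commit): HEAD=main@B [main=B]
After op 2 (branch): HEAD=main@B [main=B work=B]
After op 3 (branch): HEAD=main@B [fix=B main=B work=B]
After op 4 (checkout): HEAD=fix@B [fix=B main=B work=B]
After op 5 (branch): HEAD=fix@B [feat=B fix=B main=B work=B]
After op 6 (checkout): HEAD=feat@B [feat=B fix=B main=B work=B]
After op 7 (commit): HEAD=feat@C [feat=C fix=B main=B work=B]

Answer: A B C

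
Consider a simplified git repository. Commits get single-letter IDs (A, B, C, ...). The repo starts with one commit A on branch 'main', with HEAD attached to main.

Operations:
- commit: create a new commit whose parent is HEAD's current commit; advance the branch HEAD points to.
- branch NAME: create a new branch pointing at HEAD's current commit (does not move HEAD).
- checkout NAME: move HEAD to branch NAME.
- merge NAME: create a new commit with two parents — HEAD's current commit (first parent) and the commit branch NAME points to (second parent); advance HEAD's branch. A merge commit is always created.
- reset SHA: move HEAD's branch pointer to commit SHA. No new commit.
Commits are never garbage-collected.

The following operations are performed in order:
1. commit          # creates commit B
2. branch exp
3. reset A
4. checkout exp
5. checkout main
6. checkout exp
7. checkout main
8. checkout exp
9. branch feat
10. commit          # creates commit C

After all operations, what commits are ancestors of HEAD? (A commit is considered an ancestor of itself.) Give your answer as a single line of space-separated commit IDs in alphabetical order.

Answer: A B C

Derivation:
After op 1 (commit): HEAD=main@B [main=B]
After op 2 (branch): HEAD=main@B [exp=B main=B]
After op 3 (reset): HEAD=main@A [exp=B main=A]
After op 4 (checkout): HEAD=exp@B [exp=B main=A]
After op 5 (checkout): HEAD=main@A [exp=B main=A]
After op 6 (checkout): HEAD=exp@B [exp=B main=A]
After op 7 (checkout): HEAD=main@A [exp=B main=A]
After op 8 (checkout): HEAD=exp@B [exp=B main=A]
After op 9 (branch): HEAD=exp@B [exp=B feat=B main=A]
After op 10 (commit): HEAD=exp@C [exp=C feat=B main=A]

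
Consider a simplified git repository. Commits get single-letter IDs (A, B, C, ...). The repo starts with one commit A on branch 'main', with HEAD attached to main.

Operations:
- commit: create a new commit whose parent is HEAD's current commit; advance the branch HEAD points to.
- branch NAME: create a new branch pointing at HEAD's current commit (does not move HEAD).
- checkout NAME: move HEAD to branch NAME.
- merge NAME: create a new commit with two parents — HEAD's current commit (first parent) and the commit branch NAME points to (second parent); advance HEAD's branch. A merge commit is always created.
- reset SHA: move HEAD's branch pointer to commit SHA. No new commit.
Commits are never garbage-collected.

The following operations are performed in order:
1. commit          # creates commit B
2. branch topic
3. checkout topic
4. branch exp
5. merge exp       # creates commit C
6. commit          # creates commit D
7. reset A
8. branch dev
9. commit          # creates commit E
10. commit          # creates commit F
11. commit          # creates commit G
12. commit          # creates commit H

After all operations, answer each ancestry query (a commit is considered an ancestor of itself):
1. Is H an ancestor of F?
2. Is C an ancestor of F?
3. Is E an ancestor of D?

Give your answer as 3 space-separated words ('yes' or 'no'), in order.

Answer: no no no

Derivation:
After op 1 (commit): HEAD=main@B [main=B]
After op 2 (branch): HEAD=main@B [main=B topic=B]
After op 3 (checkout): HEAD=topic@B [main=B topic=B]
After op 4 (branch): HEAD=topic@B [exp=B main=B topic=B]
After op 5 (merge): HEAD=topic@C [exp=B main=B topic=C]
After op 6 (commit): HEAD=topic@D [exp=B main=B topic=D]
After op 7 (reset): HEAD=topic@A [exp=B main=B topic=A]
After op 8 (branch): HEAD=topic@A [dev=A exp=B main=B topic=A]
After op 9 (commit): HEAD=topic@E [dev=A exp=B main=B topic=E]
After op 10 (commit): HEAD=topic@F [dev=A exp=B main=B topic=F]
After op 11 (commit): HEAD=topic@G [dev=A exp=B main=B topic=G]
After op 12 (commit): HEAD=topic@H [dev=A exp=B main=B topic=H]
ancestors(F) = {A,E,F}; H in? no
ancestors(F) = {A,E,F}; C in? no
ancestors(D) = {A,B,C,D}; E in? no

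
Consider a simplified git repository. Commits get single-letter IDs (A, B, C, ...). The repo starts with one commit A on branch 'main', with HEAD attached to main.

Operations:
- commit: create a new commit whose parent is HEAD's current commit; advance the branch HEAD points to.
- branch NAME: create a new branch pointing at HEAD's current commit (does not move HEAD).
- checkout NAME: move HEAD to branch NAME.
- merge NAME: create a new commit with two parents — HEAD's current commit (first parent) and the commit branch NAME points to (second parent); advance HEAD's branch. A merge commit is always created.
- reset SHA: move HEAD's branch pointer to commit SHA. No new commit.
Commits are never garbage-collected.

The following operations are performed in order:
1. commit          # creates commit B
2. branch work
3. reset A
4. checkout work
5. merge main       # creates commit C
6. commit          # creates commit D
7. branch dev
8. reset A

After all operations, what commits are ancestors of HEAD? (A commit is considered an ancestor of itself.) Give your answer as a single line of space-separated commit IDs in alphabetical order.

Answer: A

Derivation:
After op 1 (commit): HEAD=main@B [main=B]
After op 2 (branch): HEAD=main@B [main=B work=B]
After op 3 (reset): HEAD=main@A [main=A work=B]
After op 4 (checkout): HEAD=work@B [main=A work=B]
After op 5 (merge): HEAD=work@C [main=A work=C]
After op 6 (commit): HEAD=work@D [main=A work=D]
After op 7 (branch): HEAD=work@D [dev=D main=A work=D]
After op 8 (reset): HEAD=work@A [dev=D main=A work=A]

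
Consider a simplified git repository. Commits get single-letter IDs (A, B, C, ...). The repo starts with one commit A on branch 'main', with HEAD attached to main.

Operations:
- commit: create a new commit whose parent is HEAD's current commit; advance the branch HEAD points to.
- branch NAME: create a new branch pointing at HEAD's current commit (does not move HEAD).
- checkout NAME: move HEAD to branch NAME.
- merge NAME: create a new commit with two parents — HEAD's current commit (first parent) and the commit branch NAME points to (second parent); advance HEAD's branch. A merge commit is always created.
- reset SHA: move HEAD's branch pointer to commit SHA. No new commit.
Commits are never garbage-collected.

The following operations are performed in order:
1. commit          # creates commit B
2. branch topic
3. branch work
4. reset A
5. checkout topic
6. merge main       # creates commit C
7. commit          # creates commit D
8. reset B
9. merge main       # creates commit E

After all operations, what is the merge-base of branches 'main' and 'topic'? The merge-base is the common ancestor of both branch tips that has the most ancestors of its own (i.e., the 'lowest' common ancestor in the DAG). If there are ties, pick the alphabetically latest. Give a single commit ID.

Answer: A

Derivation:
After op 1 (commit): HEAD=main@B [main=B]
After op 2 (branch): HEAD=main@B [main=B topic=B]
After op 3 (branch): HEAD=main@B [main=B topic=B work=B]
After op 4 (reset): HEAD=main@A [main=A topic=B work=B]
After op 5 (checkout): HEAD=topic@B [main=A topic=B work=B]
After op 6 (merge): HEAD=topic@C [main=A topic=C work=B]
After op 7 (commit): HEAD=topic@D [main=A topic=D work=B]
After op 8 (reset): HEAD=topic@B [main=A topic=B work=B]
After op 9 (merge): HEAD=topic@E [main=A topic=E work=B]
ancestors(main=A): ['A']
ancestors(topic=E): ['A', 'B', 'E']
common: ['A']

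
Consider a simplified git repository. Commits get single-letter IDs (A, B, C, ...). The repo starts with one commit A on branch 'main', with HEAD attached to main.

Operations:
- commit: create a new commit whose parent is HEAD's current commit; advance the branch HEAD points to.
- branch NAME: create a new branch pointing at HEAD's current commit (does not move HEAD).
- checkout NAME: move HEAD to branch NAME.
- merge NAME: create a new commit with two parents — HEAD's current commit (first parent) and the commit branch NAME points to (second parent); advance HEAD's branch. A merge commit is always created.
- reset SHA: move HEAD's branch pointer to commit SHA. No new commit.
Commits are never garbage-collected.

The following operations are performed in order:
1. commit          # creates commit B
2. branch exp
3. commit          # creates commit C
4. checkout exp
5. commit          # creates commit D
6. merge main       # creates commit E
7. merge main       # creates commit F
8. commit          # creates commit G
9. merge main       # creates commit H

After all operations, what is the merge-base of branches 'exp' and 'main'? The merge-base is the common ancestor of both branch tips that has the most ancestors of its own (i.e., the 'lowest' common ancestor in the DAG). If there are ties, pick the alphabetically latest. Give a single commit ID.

Answer: C

Derivation:
After op 1 (commit): HEAD=main@B [main=B]
After op 2 (branch): HEAD=main@B [exp=B main=B]
After op 3 (commit): HEAD=main@C [exp=B main=C]
After op 4 (checkout): HEAD=exp@B [exp=B main=C]
After op 5 (commit): HEAD=exp@D [exp=D main=C]
After op 6 (merge): HEAD=exp@E [exp=E main=C]
After op 7 (merge): HEAD=exp@F [exp=F main=C]
After op 8 (commit): HEAD=exp@G [exp=G main=C]
After op 9 (merge): HEAD=exp@H [exp=H main=C]
ancestors(exp=H): ['A', 'B', 'C', 'D', 'E', 'F', 'G', 'H']
ancestors(main=C): ['A', 'B', 'C']
common: ['A', 'B', 'C']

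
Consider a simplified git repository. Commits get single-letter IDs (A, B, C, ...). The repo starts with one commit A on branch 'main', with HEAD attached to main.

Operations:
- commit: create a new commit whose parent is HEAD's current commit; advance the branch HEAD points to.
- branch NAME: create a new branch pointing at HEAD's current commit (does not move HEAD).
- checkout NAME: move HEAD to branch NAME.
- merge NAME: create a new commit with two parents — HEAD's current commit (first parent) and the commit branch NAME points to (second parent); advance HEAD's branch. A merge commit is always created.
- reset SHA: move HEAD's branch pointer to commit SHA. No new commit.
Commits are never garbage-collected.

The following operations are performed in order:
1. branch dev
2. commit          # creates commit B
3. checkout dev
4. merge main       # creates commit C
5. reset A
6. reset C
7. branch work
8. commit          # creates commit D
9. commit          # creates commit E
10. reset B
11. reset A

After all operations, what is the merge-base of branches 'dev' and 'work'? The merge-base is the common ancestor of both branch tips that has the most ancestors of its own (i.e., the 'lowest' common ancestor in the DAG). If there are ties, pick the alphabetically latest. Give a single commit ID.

After op 1 (branch): HEAD=main@A [dev=A main=A]
After op 2 (commit): HEAD=main@B [dev=A main=B]
After op 3 (checkout): HEAD=dev@A [dev=A main=B]
After op 4 (merge): HEAD=dev@C [dev=C main=B]
After op 5 (reset): HEAD=dev@A [dev=A main=B]
After op 6 (reset): HEAD=dev@C [dev=C main=B]
After op 7 (branch): HEAD=dev@C [dev=C main=B work=C]
After op 8 (commit): HEAD=dev@D [dev=D main=B work=C]
After op 9 (commit): HEAD=dev@E [dev=E main=B work=C]
After op 10 (reset): HEAD=dev@B [dev=B main=B work=C]
After op 11 (reset): HEAD=dev@A [dev=A main=B work=C]
ancestors(dev=A): ['A']
ancestors(work=C): ['A', 'B', 'C']
common: ['A']

Answer: A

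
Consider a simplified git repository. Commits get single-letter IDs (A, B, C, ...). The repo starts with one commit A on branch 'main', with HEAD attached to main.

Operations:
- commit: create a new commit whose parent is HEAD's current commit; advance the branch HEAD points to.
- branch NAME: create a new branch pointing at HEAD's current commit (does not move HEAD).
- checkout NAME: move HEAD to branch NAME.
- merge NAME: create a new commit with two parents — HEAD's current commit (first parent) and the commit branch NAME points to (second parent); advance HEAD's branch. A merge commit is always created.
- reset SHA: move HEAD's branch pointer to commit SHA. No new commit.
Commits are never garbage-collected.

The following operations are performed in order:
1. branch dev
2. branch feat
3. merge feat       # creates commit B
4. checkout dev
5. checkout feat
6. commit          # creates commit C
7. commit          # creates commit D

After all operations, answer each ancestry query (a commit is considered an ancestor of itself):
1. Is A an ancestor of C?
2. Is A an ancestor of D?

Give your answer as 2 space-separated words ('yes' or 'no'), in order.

After op 1 (branch): HEAD=main@A [dev=A main=A]
After op 2 (branch): HEAD=main@A [dev=A feat=A main=A]
After op 3 (merge): HEAD=main@B [dev=A feat=A main=B]
After op 4 (checkout): HEAD=dev@A [dev=A feat=A main=B]
After op 5 (checkout): HEAD=feat@A [dev=A feat=A main=B]
After op 6 (commit): HEAD=feat@C [dev=A feat=C main=B]
After op 7 (commit): HEAD=feat@D [dev=A feat=D main=B]
ancestors(C) = {A,C}; A in? yes
ancestors(D) = {A,C,D}; A in? yes

Answer: yes yes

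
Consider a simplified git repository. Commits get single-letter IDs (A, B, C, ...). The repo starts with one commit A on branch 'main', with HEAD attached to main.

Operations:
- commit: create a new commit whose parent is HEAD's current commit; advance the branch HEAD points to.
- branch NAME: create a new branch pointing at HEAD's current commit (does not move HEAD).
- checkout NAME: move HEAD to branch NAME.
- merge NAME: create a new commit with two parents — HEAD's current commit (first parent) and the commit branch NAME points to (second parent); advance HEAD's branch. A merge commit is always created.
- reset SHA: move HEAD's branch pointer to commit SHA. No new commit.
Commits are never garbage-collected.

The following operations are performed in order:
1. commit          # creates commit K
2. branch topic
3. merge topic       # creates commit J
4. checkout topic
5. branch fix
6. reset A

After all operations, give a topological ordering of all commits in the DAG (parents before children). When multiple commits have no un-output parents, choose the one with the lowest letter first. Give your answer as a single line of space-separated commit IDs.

Answer: A K J

Derivation:
After op 1 (commit): HEAD=main@K [main=K]
After op 2 (branch): HEAD=main@K [main=K topic=K]
After op 3 (merge): HEAD=main@J [main=J topic=K]
After op 4 (checkout): HEAD=topic@K [main=J topic=K]
After op 5 (branch): HEAD=topic@K [fix=K main=J topic=K]
After op 6 (reset): HEAD=topic@A [fix=K main=J topic=A]
commit A: parents=[]
commit J: parents=['K', 'K']
commit K: parents=['A']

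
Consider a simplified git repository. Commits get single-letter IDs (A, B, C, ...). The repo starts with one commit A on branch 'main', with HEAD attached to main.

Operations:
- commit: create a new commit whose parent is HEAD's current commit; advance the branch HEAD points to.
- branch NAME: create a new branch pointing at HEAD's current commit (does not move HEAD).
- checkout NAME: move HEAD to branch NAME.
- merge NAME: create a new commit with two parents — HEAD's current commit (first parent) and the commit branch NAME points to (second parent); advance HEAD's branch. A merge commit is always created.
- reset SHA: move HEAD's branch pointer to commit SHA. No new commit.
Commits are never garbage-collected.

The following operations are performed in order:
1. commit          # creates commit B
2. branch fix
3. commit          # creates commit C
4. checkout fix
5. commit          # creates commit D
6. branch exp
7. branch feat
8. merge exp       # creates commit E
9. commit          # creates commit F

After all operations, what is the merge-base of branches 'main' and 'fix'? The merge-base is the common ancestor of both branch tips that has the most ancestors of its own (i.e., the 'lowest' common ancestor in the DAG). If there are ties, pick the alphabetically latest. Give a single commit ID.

Answer: B

Derivation:
After op 1 (commit): HEAD=main@B [main=B]
After op 2 (branch): HEAD=main@B [fix=B main=B]
After op 3 (commit): HEAD=main@C [fix=B main=C]
After op 4 (checkout): HEAD=fix@B [fix=B main=C]
After op 5 (commit): HEAD=fix@D [fix=D main=C]
After op 6 (branch): HEAD=fix@D [exp=D fix=D main=C]
After op 7 (branch): HEAD=fix@D [exp=D feat=D fix=D main=C]
After op 8 (merge): HEAD=fix@E [exp=D feat=D fix=E main=C]
After op 9 (commit): HEAD=fix@F [exp=D feat=D fix=F main=C]
ancestors(main=C): ['A', 'B', 'C']
ancestors(fix=F): ['A', 'B', 'D', 'E', 'F']
common: ['A', 'B']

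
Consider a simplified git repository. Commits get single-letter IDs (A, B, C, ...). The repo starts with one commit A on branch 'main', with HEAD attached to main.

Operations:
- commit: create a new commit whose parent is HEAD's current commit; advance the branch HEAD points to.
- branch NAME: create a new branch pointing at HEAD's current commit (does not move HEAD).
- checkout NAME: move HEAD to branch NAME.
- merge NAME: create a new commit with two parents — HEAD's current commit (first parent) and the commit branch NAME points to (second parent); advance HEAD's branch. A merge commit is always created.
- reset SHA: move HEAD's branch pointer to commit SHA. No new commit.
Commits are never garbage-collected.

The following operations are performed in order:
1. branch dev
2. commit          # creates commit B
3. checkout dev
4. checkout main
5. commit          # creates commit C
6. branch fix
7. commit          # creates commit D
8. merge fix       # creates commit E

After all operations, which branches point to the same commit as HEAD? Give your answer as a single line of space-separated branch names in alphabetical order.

After op 1 (branch): HEAD=main@A [dev=A main=A]
After op 2 (commit): HEAD=main@B [dev=A main=B]
After op 3 (checkout): HEAD=dev@A [dev=A main=B]
After op 4 (checkout): HEAD=main@B [dev=A main=B]
After op 5 (commit): HEAD=main@C [dev=A main=C]
After op 6 (branch): HEAD=main@C [dev=A fix=C main=C]
After op 7 (commit): HEAD=main@D [dev=A fix=C main=D]
After op 8 (merge): HEAD=main@E [dev=A fix=C main=E]

Answer: main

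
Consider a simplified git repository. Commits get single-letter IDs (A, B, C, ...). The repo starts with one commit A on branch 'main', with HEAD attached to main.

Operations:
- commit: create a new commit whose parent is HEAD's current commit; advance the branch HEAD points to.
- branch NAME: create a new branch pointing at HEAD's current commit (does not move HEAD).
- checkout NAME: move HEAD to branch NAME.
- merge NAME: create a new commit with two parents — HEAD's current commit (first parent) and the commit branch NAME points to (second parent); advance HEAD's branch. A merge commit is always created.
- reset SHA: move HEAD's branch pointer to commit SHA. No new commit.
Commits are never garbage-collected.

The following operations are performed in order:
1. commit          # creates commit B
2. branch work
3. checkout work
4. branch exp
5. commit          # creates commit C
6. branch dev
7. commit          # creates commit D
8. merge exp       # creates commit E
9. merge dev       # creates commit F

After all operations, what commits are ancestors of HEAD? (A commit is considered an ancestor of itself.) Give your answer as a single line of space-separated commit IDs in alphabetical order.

After op 1 (commit): HEAD=main@B [main=B]
After op 2 (branch): HEAD=main@B [main=B work=B]
After op 3 (checkout): HEAD=work@B [main=B work=B]
After op 4 (branch): HEAD=work@B [exp=B main=B work=B]
After op 5 (commit): HEAD=work@C [exp=B main=B work=C]
After op 6 (branch): HEAD=work@C [dev=C exp=B main=B work=C]
After op 7 (commit): HEAD=work@D [dev=C exp=B main=B work=D]
After op 8 (merge): HEAD=work@E [dev=C exp=B main=B work=E]
After op 9 (merge): HEAD=work@F [dev=C exp=B main=B work=F]

Answer: A B C D E F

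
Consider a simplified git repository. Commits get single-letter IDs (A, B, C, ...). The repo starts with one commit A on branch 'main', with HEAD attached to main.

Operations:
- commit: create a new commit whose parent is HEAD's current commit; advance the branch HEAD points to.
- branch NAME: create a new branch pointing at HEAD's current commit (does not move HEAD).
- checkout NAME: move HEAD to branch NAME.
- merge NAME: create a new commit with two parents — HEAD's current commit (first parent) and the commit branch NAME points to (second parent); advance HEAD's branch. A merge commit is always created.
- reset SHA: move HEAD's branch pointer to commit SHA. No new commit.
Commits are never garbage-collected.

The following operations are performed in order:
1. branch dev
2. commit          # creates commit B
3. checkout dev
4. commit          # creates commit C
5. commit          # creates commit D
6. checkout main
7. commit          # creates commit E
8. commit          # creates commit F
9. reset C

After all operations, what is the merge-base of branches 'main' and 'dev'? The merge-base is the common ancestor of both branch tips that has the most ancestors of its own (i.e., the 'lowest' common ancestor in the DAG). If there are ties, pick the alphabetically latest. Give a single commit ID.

Answer: C

Derivation:
After op 1 (branch): HEAD=main@A [dev=A main=A]
After op 2 (commit): HEAD=main@B [dev=A main=B]
After op 3 (checkout): HEAD=dev@A [dev=A main=B]
After op 4 (commit): HEAD=dev@C [dev=C main=B]
After op 5 (commit): HEAD=dev@D [dev=D main=B]
After op 6 (checkout): HEAD=main@B [dev=D main=B]
After op 7 (commit): HEAD=main@E [dev=D main=E]
After op 8 (commit): HEAD=main@F [dev=D main=F]
After op 9 (reset): HEAD=main@C [dev=D main=C]
ancestors(main=C): ['A', 'C']
ancestors(dev=D): ['A', 'C', 'D']
common: ['A', 'C']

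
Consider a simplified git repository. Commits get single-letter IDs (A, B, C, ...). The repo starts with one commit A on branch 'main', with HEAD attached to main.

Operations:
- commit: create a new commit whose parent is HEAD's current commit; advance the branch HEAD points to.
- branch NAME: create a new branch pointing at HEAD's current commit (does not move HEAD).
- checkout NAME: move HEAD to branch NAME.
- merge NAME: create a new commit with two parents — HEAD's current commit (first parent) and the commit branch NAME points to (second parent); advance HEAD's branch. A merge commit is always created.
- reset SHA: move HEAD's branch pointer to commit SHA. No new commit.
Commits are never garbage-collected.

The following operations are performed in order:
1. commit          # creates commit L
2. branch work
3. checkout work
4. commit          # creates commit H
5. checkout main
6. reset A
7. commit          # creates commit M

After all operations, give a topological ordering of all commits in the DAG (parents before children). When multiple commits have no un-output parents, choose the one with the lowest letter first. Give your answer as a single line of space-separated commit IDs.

Answer: A L H M

Derivation:
After op 1 (commit): HEAD=main@L [main=L]
After op 2 (branch): HEAD=main@L [main=L work=L]
After op 3 (checkout): HEAD=work@L [main=L work=L]
After op 4 (commit): HEAD=work@H [main=L work=H]
After op 5 (checkout): HEAD=main@L [main=L work=H]
After op 6 (reset): HEAD=main@A [main=A work=H]
After op 7 (commit): HEAD=main@M [main=M work=H]
commit A: parents=[]
commit H: parents=['L']
commit L: parents=['A']
commit M: parents=['A']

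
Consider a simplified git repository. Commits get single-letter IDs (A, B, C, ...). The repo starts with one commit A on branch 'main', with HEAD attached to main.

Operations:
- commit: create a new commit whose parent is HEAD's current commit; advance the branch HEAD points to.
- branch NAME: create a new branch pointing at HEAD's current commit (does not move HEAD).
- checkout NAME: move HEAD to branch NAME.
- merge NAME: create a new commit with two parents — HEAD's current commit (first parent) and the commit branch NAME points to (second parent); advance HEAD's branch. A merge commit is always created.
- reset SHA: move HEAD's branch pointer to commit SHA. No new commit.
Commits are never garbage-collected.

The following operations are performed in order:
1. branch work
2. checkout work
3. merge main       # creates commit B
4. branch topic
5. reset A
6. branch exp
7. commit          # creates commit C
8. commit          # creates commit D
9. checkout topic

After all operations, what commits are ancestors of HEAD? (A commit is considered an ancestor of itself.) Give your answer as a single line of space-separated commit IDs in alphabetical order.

After op 1 (branch): HEAD=main@A [main=A work=A]
After op 2 (checkout): HEAD=work@A [main=A work=A]
After op 3 (merge): HEAD=work@B [main=A work=B]
After op 4 (branch): HEAD=work@B [main=A topic=B work=B]
After op 5 (reset): HEAD=work@A [main=A topic=B work=A]
After op 6 (branch): HEAD=work@A [exp=A main=A topic=B work=A]
After op 7 (commit): HEAD=work@C [exp=A main=A topic=B work=C]
After op 8 (commit): HEAD=work@D [exp=A main=A topic=B work=D]
After op 9 (checkout): HEAD=topic@B [exp=A main=A topic=B work=D]

Answer: A B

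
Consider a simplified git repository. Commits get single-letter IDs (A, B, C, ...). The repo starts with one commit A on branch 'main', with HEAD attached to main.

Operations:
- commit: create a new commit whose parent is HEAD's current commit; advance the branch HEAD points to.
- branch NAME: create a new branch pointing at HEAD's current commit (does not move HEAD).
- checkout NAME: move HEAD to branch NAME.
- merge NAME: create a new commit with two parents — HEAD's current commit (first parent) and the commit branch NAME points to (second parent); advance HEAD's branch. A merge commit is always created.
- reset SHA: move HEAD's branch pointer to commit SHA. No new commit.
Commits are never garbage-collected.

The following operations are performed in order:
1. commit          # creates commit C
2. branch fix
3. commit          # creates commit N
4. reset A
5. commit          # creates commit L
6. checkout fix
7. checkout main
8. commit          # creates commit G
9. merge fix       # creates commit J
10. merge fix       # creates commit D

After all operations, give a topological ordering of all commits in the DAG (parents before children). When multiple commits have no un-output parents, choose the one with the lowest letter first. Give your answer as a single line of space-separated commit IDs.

After op 1 (commit): HEAD=main@C [main=C]
After op 2 (branch): HEAD=main@C [fix=C main=C]
After op 3 (commit): HEAD=main@N [fix=C main=N]
After op 4 (reset): HEAD=main@A [fix=C main=A]
After op 5 (commit): HEAD=main@L [fix=C main=L]
After op 6 (checkout): HEAD=fix@C [fix=C main=L]
After op 7 (checkout): HEAD=main@L [fix=C main=L]
After op 8 (commit): HEAD=main@G [fix=C main=G]
After op 9 (merge): HEAD=main@J [fix=C main=J]
After op 10 (merge): HEAD=main@D [fix=C main=D]
commit A: parents=[]
commit C: parents=['A']
commit D: parents=['J', 'C']
commit G: parents=['L']
commit J: parents=['G', 'C']
commit L: parents=['A']
commit N: parents=['C']

Answer: A C L G J D N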